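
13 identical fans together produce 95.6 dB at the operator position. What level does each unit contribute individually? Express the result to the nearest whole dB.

13 equal contributions raise the level by 10·log₁₀ 13 = 11.139 dB, so each unit alone gives 95.6 − 11.139.

84 dB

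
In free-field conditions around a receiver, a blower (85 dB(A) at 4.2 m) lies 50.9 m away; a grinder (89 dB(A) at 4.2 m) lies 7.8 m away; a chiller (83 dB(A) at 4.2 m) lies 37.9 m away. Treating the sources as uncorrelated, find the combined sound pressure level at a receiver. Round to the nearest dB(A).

84 dB(A)

Apply inverse-square spreading to bring every level to the receiver, then sum 10^(L/10).
blower: 85 − 20·log₁₀(50.9/4.2) = 85 − 21.67 = 63.33 dB(A).
grinder: 89 − 20·log₁₀(7.8/4.2) = 89 − 5.38 = 83.62 dB(A).
chiller: 83 − 20·log₁₀(37.9/4.2) = 83 − 19.11 = 63.89 dB(A).
Σ 10^(L/10) = 2.349e+08 → L_total = 10·log₁₀(2.349e+08) = 83.71 dB(A).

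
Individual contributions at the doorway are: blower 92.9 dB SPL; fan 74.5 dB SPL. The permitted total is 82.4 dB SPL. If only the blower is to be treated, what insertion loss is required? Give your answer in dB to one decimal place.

11.3 dB

The untreated sources together contribute 10^(74.5/10) = 2.818e+07, i.e. 74.50 dB SPL.
To meet 82.4 dB SPL overall, the treated blower may contribute at most 10^(82.4/10) − 2.818e+07 = 1.456e+08, i.e. 81.63 dB SPL.
Required insertion loss = 92.9 − 81.63 = 11.27 dB.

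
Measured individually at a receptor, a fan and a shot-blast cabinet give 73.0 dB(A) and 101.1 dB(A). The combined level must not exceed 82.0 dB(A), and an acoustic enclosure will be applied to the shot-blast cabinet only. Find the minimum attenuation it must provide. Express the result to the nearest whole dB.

The untreated sources together contribute 10^(73.0/10) = 1.995e+07, i.e. 73.00 dB(A).
The limit corresponds to 10^(82.0/10) = 1.585e+08; subtracting the fixed part leaves 1.385e+08 for the shot-blast cabinet, i.e. 81.42 dB(A).
So the shot-blast cabinet must be reduced from 101.1 to 81.42 dB(A): IL = 19.68 dB.

20 dB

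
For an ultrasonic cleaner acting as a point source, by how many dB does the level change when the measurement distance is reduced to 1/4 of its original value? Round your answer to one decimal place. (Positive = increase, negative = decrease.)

+12.0 dB

With spherical spreading the level changes by −20·log₁₀(r₂/r₁).
ΔL = −20·log₁₀(0.25) = +12.04 dB.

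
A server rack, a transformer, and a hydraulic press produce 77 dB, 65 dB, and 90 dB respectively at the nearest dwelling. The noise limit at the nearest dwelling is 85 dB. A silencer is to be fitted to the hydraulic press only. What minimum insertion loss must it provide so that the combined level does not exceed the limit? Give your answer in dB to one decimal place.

5.8 dB

The untreated sources together contribute 10^(77/10) + 10^(65/10) = 5.328e+07, i.e. 77.27 dB.
The limit corresponds to 10^(85/10) = 3.162e+08; subtracting the fixed part leaves 2.629e+08 for the hydraulic press, i.e. 84.20 dB.
Required insertion loss = 90 − 84.20 = 5.80 dB.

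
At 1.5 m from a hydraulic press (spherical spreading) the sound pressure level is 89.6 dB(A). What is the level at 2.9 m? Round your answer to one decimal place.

83.9 dB(A)

Point-source attenuation: ΔL = 20·log₁₀(r₂/r₁) = 20·log₁₀(2.9/1.5) = 5.726 dB.
L₂ = 89.6 − 20·log₁₀(2.9/1.5) = 89.6 − 5.726 = 83.87 dB(A).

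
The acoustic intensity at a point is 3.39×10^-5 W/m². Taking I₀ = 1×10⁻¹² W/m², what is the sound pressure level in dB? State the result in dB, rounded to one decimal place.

75.3 dB

I/I₀ = 3.39×10^-5/10⁻¹² = 3.39×10^7, and L = 10·log₁₀(I/I₀).
L = 10·(0.5302 + 7) = 75.30 dB.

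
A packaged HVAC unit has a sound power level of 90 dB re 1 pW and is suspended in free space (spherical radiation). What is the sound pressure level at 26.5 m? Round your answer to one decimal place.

L_p = L_w − 10·log₁₀(4π·r²) with r = 26.5 m.
4π·r² = 8825 m², 10·log₁₀ of that is 39.457 dB.
L_p = 90 − 39.457 = 50.54 dB.

50.5 dB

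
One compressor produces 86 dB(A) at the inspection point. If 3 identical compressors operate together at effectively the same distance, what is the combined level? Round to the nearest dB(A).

91 dB(A)

N identical incoherent sources raise the level by 10·log₁₀ N.
L_total = 86 + 10·log₁₀(3) = 86 + 4.771 = 90.77 dB(A).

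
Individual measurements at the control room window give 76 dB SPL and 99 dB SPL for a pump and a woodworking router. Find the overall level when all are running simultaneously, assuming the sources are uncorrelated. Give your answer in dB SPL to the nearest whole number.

99 dB SPL

For uncorrelated sources the intensities add, so convert each level to linear form, sum, and take 10·log₁₀ of the total.
Σ 10^(L/10) = 10^(76/10) + 10^(99/10) = 7.983e+09.
L_total = 10·log₁₀(7.983e+09) = 99.02 dB SPL.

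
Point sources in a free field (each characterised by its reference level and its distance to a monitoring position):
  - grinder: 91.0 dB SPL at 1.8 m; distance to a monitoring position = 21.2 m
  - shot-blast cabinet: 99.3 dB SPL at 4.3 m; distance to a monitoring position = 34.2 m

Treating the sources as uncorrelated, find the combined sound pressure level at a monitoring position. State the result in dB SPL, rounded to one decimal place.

Apply inverse-square spreading to bring every level to the receiver, then sum 10^(L/10).
grinder: 91.0 − 20·log₁₀(21.2/1.8) = 91.0 − 21.42 = 69.58 dB SPL.
shot-blast cabinet: 99.3 − 20·log₁₀(34.2/4.3) = 99.3 − 18.01 = 81.29 dB SPL.
Σ 10^(L/10) = 1.436e+08 → L_total = 10·log₁₀(1.436e+08) = 81.57 dB SPL.

81.6 dB SPL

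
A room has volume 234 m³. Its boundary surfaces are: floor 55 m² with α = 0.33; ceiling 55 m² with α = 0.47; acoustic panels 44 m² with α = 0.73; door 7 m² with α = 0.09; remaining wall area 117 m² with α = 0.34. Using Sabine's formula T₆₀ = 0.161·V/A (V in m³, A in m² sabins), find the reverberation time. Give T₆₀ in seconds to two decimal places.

A = Σ Sᵢαᵢ = 55·0.33 + 55·0.47 + 44·0.73 + 7·0.09 + 117·0.34 = 116.53 m².
T₆₀ = 0.161 × 234 / 116.53 = 0.323 s.

0.32 s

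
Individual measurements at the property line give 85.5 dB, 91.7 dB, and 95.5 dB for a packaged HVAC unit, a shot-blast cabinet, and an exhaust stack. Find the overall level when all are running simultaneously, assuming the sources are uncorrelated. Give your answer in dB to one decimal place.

97.3 dB

For uncorrelated sources the intensities add, so convert each level to linear form, sum, and take 10·log₁₀ of the total.
Σ 10^(L/10) = 10^(85.5/10) + 10^(91.7/10) + 10^(95.5/10) = 5.382e+09.
L_total = 10·log₁₀(5.382e+09) = 97.31 dB.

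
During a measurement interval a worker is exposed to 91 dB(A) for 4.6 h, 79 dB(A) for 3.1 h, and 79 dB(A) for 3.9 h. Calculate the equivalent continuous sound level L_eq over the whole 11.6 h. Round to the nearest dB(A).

87 dB(A)

Weight each interval's intensity by its duration and average over T = 11.6 h:
Σ tᵢ·10^(Lᵢ/10) = 4.6·10^(91/10) + 3.1·10^(79/10) + 3.9·10^(79/10) = 6.347e+09.
L_eq = 10·log₁₀(6.347e+09/11.6) = 87.38 dB(A).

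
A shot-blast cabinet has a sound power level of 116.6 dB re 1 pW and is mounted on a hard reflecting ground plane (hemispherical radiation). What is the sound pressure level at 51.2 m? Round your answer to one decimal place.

The power spreads over a hemisphere of area 2π·r², so L_p = L_w − 10·log₁₀(2π·r²).
2π·r² = 1.647e+04 m², 10·log₁₀ of that is 42.167 dB.
L_p = 116.6 − 42.167 = 74.43 dB.

74.4 dB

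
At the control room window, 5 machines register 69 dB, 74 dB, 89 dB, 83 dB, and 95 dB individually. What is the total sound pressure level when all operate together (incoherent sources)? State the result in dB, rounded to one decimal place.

96.2 dB

Incoherent sources combine by intensity addition: L_total = 10·log₁₀(Σ 10^(L_i/10)).
Σ 10^(L/10) = 10^(69/10) + 10^(74/10) + 10^(89/10) + 10^(83/10) + 10^(95/10) = 4.189e+09.
L_total = 10·log₁₀(4.189e+09) = 96.22 dB.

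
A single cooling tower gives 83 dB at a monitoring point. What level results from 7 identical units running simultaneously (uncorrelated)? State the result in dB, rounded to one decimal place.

91.5 dB

N identical incoherent sources raise the level by 10·log₁₀ N.
L_total = 83 + 10·log₁₀(7) = 83 + 8.451 = 91.45 dB.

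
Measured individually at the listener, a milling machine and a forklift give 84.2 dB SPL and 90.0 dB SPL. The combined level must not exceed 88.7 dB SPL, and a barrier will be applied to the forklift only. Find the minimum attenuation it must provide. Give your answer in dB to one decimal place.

3.2 dB

The untreated sources together contribute 10^(84.2/10) = 2.630e+08, i.e. 84.20 dB SPL.
To meet 88.7 dB SPL overall, the treated forklift may contribute at most 10^(88.7/10) − 2.630e+08 = 4.783e+08, i.e. 86.80 dB SPL.
So the forklift must be reduced from 90.0 to 86.80 dB SPL: IL = 3.20 dB.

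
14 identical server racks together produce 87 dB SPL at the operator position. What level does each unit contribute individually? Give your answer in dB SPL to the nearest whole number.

For N identical incoherent sources L_total = L₁ + 10·log₁₀ N, so L₁ = 87 − 10·log₁₀(14) = 87 − 11.461.

76 dB SPL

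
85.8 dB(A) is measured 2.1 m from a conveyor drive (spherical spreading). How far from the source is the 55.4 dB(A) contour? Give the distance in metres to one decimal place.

69.5 m

The 30.4 dB drop corresponds to a distance ratio of 10^(30.4/20) for a point source.
r₂ = 2.1·10^((85.8−55.4)/20) = 2.1·10^(30.4/20) = 69.54 m.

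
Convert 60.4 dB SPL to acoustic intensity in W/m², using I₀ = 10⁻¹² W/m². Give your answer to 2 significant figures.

1.1e-06 W/m²

I/I₀ = 10^(60.4/10) = 1.096e+06, so I = 1.096e+06 × 10⁻¹² W/m².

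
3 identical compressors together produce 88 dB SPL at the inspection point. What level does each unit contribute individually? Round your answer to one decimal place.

3 equal contributions raise the level by 10·log₁₀ 3 = 4.771 dB, so each unit alone gives 88 − 4.771.

83.2 dB SPL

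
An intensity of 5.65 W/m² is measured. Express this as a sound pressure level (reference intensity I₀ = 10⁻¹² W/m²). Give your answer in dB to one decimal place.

127.5 dB

L = 10·log₁₀(I/I₀) = 10·log₁₀(5.65/10⁻¹²) = 10·log₁₀(5.65×10^12).
L = 10·(0.7520 + 12) = 127.52 dB.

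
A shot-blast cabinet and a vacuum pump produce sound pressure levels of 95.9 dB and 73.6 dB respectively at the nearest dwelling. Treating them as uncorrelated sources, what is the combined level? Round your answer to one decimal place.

95.9 dB

For uncorrelated sources the intensities add, so convert each level to linear form, sum, and take 10·log₁₀ of the total.
Σ 10^(L/10) = 10^(95.9/10) + 10^(73.6/10) = 3.913e+09.
L_total = 10·log₁₀(3.913e+09) = 95.93 dB.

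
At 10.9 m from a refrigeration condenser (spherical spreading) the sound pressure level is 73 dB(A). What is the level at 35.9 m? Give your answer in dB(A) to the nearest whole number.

Spherical spreading from a point source gives a 20·log₁₀(r₂/r₁) drop.
L₂ = 73 − 20·log₁₀(35.9/10.9) = 73 − 10.353 = 62.65 dB(A).

63 dB(A)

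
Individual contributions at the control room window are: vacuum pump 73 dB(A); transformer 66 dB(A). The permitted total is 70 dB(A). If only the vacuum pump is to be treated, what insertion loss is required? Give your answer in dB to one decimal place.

5.2 dB

The untreated sources together contribute 10^(66/10) = 3.981e+06, i.e. 66.00 dB(A).
To meet 70 dB(A) overall, the treated vacuum pump may contribute at most 10^(70/10) − 3.981e+06 = 6.019e+06, i.e. 67.80 dB(A).
Required insertion loss = 73 − 67.80 = 5.20 dB.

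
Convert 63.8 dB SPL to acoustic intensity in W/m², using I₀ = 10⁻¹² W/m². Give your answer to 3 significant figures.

2.40e-06 W/m²

I/I₀ = 10^(63.8/10) = 2.399e+06, so I = 2.399e+06 × 10⁻¹² W/m².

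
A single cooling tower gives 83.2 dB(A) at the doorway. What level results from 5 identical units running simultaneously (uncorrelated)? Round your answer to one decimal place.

90.2 dB(A)

With 5 equal, uncorrelated contributions the intensity is 5× that of one unit, giving a rise of 10·log₁₀ 5.
L_total = 83.2 + 10·log₁₀(5) = 83.2 + 6.990 = 90.19 dB(A).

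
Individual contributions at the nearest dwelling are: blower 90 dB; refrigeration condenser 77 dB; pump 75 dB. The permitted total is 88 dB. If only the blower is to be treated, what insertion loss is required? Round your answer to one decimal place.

The untreated sources together contribute 10^(77/10) + 10^(75/10) = 8.174e+07, i.e. 79.12 dB.
To meet 88 dB overall, the treated blower may contribute at most 10^(88/10) − 8.174e+07 = 5.492e+08, i.e. 87.40 dB.
Required insertion loss = 90 − 87.40 = 2.60 dB.

2.6 dB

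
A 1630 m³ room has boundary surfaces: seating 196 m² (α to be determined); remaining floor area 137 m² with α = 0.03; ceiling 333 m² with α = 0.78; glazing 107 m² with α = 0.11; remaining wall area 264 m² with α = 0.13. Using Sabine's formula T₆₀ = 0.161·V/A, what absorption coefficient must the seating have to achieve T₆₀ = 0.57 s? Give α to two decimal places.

0.77

Required total absorption A = 0.161·1630/0.57 = 460.40 m².
Absorption from the other surfaces = 137·0.03 + 333·0.78 + 107·0.11 + 264·0.13 = 309.94 m², so the seating must supply 150.46 m² over 196 m².
α = 150.46/196 = 0.768.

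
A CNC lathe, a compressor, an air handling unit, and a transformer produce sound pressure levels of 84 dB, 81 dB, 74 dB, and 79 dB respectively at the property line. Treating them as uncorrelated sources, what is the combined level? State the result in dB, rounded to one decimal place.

86.8 dB

For uncorrelated sources the intensities add, so convert each level to linear form, sum, and take 10·log₁₀ of the total.
Σ 10^(L/10) = 10^(84/10) + 10^(81/10) + 10^(74/10) + 10^(79/10) = 4.816e+08.
L_total = 10·log₁₀(4.816e+08) = 86.83 dB.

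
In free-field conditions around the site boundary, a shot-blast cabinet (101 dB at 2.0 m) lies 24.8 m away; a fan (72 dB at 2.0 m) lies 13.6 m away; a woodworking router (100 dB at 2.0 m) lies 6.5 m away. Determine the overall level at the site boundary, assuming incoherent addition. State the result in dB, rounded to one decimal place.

90.1 dB

Apply inverse-square spreading to bring every level to the receiver, then sum 10^(L/10).
shot-blast cabinet: 101 − 20·log₁₀(24.8/2.0) = 101 − 21.87 = 79.13 dB.
fan: 72 − 20·log₁₀(13.6/2.0) = 72 − 16.65 = 55.35 dB.
woodworking router: 100 − 20·log₁₀(6.5/2.0) = 100 − 10.24 = 89.76 dB.
Σ 10^(L/10) = 1.029e+09 → L_total = 10·log₁₀(1.029e+09) = 90.12 dB.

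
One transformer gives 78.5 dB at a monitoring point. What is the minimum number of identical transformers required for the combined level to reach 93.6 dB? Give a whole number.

The shortfall is 93.6 − 78.5 = 15.1 dB, and N units add 10·log₁₀ N, so need 10·log₁₀ N ≥ 15.1.
N ≥ 10^(15.1/10) = 32.359, so N = 33.

33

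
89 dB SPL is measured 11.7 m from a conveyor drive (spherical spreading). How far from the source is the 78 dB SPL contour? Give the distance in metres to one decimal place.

The 11.0 dB drop corresponds to a distance ratio of 10^(11.0/20) for a point source.
r₂ = 11.7·10^((89−78)/20) = 11.7·10^(11.0/20) = 41.51 m.

41.5 m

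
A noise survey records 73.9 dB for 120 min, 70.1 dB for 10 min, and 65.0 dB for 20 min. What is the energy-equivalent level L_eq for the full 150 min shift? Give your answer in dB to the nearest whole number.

73 dB

L_eq = 10·log₁₀[(1/T)·Σ tᵢ·10^(Lᵢ/10)] with T = 150 min.
Σ tᵢ·10^(Lᵢ/10) = 120·10^(73.9/10) + 10·10^(70.1/10) + 20·10^(65.0/10) = 3.111e+09.
L_eq = 10·log₁₀(3.111e+09/150) = 73.17 dB.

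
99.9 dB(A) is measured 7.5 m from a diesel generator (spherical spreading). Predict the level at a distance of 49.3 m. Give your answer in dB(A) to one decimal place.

Spherical spreading from a point source gives a 20·log₁₀(r₂/r₁) drop.
L₂ = 99.9 − 20·log₁₀(49.3/7.5) = 99.9 − 16.356 = 83.54 dB(A).

83.5 dB(A)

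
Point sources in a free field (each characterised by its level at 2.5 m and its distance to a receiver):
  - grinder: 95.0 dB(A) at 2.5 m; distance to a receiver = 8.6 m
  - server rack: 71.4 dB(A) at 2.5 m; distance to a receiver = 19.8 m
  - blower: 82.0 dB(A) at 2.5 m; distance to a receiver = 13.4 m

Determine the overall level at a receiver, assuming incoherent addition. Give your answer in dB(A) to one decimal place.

Propagate each source to the receiver with L = L_ref − 20·log₁₀(r/r_ref), then add intensities.
grinder: 95.0 − 20·log₁₀(8.6/2.5) = 95.0 − 10.73 = 84.27 dB(A).
server rack: 71.4 − 20·log₁₀(19.8/2.5) = 71.4 − 17.97 = 53.43 dB(A).
blower: 82.0 − 20·log₁₀(13.4/2.5) = 82.0 − 14.58 = 67.42 dB(A).
Σ 10^(L/10) = 2.730e+08 → L_total = 10·log₁₀(2.730e+08) = 84.36 dB(A).

84.4 dB(A)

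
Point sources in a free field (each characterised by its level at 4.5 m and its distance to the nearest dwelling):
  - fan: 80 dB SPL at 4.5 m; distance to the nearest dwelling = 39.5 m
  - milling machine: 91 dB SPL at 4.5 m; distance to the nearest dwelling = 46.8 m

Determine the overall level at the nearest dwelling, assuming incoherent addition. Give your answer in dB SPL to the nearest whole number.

71 dB SPL

Apply inverse-square spreading to bring every level to the receiver, then sum 10^(L/10).
fan: 80 − 20·log₁₀(39.5/4.5) = 80 − 18.87 = 61.13 dB SPL.
milling machine: 91 − 20·log₁₀(46.8/4.5) = 91 − 20.34 = 70.66 dB SPL.
Σ 10^(L/10) = 1.294e+07 → L_total = 10·log₁₀(1.294e+07) = 71.12 dB SPL.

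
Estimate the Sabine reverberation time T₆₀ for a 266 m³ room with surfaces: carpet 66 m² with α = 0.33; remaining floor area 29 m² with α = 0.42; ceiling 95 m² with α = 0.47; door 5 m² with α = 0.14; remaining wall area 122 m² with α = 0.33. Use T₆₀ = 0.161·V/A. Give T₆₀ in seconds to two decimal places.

Summing Sᵢαᵢ: 66·0.33 + 29·0.42 + 95·0.47 + 5·0.14 + 122·0.33 = 119.57 m².
T₆₀ = 0.161 × 266 / 119.57 = 0.358 s.

0.36 s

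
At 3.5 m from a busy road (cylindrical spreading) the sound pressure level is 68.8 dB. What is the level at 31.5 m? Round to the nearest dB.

For a line source, L₂ = L₁ − 10·log₁₀(r₂/r₁).
L₂ = 68.8 − 10·log₁₀(31.5/3.5) = 68.8 − 9.542 = 59.26 dB.

59 dB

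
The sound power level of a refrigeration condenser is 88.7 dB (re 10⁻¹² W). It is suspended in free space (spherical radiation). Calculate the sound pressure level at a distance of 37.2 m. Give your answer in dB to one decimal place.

46.3 dB

The power spreads over a sphere of area 4π·r², so L_p = L_w − 10·log₁₀(4π·r²).
4π·r² = 1.739e+04 m², 10·log₁₀ of that is 42.403 dB.
L_p = 88.7 − 42.403 = 46.30 dB.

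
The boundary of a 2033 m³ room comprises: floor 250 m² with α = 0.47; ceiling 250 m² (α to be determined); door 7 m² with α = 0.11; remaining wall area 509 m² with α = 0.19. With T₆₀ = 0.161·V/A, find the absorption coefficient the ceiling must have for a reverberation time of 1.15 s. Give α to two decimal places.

0.28

Required total absorption A = 0.161·2033/1.15 = 284.62 m².
Absorption from the other surfaces = 250·0.47 + 7·0.11 + 509·0.19 = 214.98 m², so the ceiling must supply 69.64 m² over 250 m².
α = 69.64/250 = 0.279.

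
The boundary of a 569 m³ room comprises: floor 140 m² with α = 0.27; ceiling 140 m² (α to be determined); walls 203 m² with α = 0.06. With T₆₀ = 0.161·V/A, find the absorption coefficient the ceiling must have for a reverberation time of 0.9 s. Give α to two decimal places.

0.37

Required total absorption A = 0.161·569/0.9 = 101.79 m².
Absorption from the other surfaces = 140·0.27 + 203·0.06 = 49.98 m², so the ceiling must supply 51.81 m² over 140 m².
α = 51.81/140 = 0.370.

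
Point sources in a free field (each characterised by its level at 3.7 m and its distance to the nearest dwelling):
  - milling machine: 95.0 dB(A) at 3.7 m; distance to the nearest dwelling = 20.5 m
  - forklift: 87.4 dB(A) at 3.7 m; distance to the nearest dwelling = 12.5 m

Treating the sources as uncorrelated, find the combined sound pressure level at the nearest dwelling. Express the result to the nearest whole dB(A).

82 dB(A)

Propagate each source to the receiver with L = L_ref − 20·log₁₀(r/r_ref), then add intensities.
milling machine: 95.0 − 20·log₁₀(20.5/3.7) = 95.0 − 14.87 = 80.13 dB(A).
forklift: 87.4 − 20·log₁₀(12.5/3.7) = 87.4 − 10.57 = 76.83 dB(A).
Σ 10^(L/10) = 1.512e+08 → L_total = 10·log₁₀(1.512e+08) = 81.79 dB(A).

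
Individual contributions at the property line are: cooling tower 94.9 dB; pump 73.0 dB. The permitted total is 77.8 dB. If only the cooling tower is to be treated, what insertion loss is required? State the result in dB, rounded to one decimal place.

Everything except the cooling tower sums to 10^(73.0/10) = 1.995e+07 in linear terms, 73.00 dB.
The limit corresponds to 10^(77.8/10) = 6.026e+07; subtracting the fixed part leaves 4.030e+07 for the cooling tower, i.e. 76.05 dB.
Required insertion loss = 94.9 − 76.05 = 18.85 dB.

18.8 dB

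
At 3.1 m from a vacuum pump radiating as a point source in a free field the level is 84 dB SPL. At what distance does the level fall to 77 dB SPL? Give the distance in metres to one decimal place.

The 7.0 dB drop corresponds to a distance ratio of 10^(7.0/20) for a point source.
r₂ = 3.1·10^((84−77)/20) = 3.1·10^(7.0/20) = 6.94 m.

6.9 m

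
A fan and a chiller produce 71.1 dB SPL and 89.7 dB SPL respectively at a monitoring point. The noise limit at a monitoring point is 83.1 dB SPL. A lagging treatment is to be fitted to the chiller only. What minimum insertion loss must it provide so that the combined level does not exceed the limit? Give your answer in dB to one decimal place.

6.9 dB

Everything except the chiller sums to 10^(71.1/10) = 1.288e+07 in linear terms, 71.10 dB SPL.
To meet 83.1 dB SPL overall, the treated chiller may contribute at most 10^(83.1/10) − 1.288e+07 = 1.913e+08, i.e. 82.82 dB SPL.
Required insertion loss = 89.7 − 82.82 = 6.88 dB.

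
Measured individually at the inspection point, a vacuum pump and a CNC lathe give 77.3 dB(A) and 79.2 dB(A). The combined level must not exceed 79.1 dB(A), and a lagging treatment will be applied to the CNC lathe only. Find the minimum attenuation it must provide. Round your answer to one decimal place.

4.8 dB

Everything except the CNC lathe sums to 10^(77.3/10) = 5.370e+07 in linear terms, 77.30 dB(A).
To meet 79.1 dB(A) overall, the treated CNC lathe may contribute at most 10^(79.1/10) − 5.370e+07 = 2.758e+07, i.e. 74.41 dB(A).
So the CNC lathe must be reduced from 79.2 to 74.41 dB(A): IL = 4.79 dB.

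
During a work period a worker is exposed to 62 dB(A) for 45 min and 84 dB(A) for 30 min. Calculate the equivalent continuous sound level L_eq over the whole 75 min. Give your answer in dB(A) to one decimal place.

80.1 dB(A)

L_eq = 10·log₁₀[(1/T)·Σ tᵢ·10^(Lᵢ/10)] with T = 75 min.
Σ tᵢ·10^(Lᵢ/10) = 45·10^(62/10) + 30·10^(84/10) = 7.607e+09.
L_eq = 10·log₁₀(7.607e+09/75) = 80.06 dB(A).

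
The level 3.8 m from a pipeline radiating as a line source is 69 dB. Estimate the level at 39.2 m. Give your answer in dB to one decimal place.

58.9 dB

Line-source attenuation: ΔL = 10·log₁₀(r₂/r₁) = 10·log₁₀(39.2/3.8) = 10.135 dB.
L₂ = 69 − 10·log₁₀(39.2/3.8) = 69 − 10.135 = 58.86 dB.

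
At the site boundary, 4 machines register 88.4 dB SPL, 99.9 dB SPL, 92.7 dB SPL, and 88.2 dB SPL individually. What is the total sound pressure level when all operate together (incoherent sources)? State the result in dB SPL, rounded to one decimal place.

101.1 dB SPL

Incoherent sources combine by intensity addition: L_total = 10·log₁₀(Σ 10^(L_i/10)).
Σ 10^(L/10) = 10^(88.4/10) + 10^(99.9/10) + 10^(92.7/10) + 10^(88.2/10) = 1.299e+10.
L_total = 10·log₁₀(1.299e+10) = 101.14 dB SPL.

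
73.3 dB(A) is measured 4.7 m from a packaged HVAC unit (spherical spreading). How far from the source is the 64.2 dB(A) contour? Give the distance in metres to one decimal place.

13.4 m

For a point source L₁ − L₂ = 20·log₁₀(r₂/r₁), so r₂ = r₁·10^((L₁−L₂)/20).
r₂ = 4.7·10^((73.3−64.2)/20) = 4.7·10^(9.1/20) = 13.40 m.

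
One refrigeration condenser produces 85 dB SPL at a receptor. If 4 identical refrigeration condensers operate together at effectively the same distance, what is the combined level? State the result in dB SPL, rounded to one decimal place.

L_total = L₁ + 10·log₁₀ N for N identical incoherent sources.
L_total = 85 + 10·log₁₀(4) = 85 + 6.021 = 91.02 dB SPL.

91.0 dB SPL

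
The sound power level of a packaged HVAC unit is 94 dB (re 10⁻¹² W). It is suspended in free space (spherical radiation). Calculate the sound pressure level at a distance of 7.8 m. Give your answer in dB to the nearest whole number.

65 dB

Free-field spherical radiation: L_p = L_w − 10·log₁₀(4π·r²), r = 7.8 m.
4π·r² = 764.5 m², 10·log₁₀ of that is 28.834 dB.
L_p = 94 − 28.834 = 65.17 dB.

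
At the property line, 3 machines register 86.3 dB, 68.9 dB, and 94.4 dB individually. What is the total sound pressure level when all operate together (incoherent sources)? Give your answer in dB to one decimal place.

For uncorrelated sources the intensities add, so convert each level to linear form, sum, and take 10·log₁₀ of the total.
Σ 10^(L/10) = 10^(86.3/10) + 10^(68.9/10) + 10^(94.4/10) = 3.189e+09.
L_total = 10·log₁₀(3.189e+09) = 95.04 dB.

95.0 dB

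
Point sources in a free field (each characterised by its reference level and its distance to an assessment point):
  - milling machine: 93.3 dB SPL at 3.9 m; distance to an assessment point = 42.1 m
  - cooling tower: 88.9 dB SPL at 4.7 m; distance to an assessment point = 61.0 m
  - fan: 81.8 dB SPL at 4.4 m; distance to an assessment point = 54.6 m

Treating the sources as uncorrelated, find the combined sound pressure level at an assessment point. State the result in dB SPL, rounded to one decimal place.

Propagate each source to the receiver with L = L_ref − 20·log₁₀(r/r_ref), then add intensities.
milling machine: 93.3 − 20·log₁₀(42.1/3.9) = 93.3 − 20.66 = 72.64 dB SPL.
cooling tower: 88.9 − 20·log₁₀(61.0/4.7) = 88.9 − 22.26 = 66.64 dB SPL.
fan: 81.8 − 20·log₁₀(54.6/4.4) = 81.8 − 21.87 = 59.93 dB SPL.
Σ 10^(L/10) = 2.394e+07 → L_total = 10·log₁₀(2.394e+07) = 73.79 dB SPL.

73.8 dB SPL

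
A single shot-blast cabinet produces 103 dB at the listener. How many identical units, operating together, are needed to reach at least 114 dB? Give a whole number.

13

Need L₁ + 10·log₁₀ N ≥ 114, i.e. log₁₀ N ≥ 1.10.
N ≥ 10^(11.0/10) = 12.589, so N = 13.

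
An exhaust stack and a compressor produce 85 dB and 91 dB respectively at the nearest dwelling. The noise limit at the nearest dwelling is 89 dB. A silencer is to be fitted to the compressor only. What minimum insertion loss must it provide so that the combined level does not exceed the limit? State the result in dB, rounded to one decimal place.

4.2 dB

Everything except the compressor sums to 10^(85/10) = 3.162e+08 in linear terms, 85.00 dB.
To meet 89 dB overall, the treated compressor may contribute at most 10^(89/10) − 3.162e+08 = 4.781e+08, i.e. 86.80 dB.
So the compressor must be reduced from 91 to 86.80 dB: IL = 4.20 dB.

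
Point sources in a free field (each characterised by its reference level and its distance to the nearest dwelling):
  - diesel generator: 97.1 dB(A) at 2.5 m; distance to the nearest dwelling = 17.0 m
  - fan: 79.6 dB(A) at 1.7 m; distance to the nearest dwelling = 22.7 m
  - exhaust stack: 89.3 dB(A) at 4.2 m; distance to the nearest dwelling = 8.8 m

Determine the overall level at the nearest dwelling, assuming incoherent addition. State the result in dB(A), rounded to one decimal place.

84.8 dB(A)

Apply inverse-square spreading to bring every level to the receiver, then sum 10^(L/10).
diesel generator: 97.1 − 20·log₁₀(17.0/2.5) = 97.1 − 16.65 = 80.45 dB(A).
fan: 79.6 − 20·log₁₀(22.7/1.7) = 79.6 − 22.51 = 57.09 dB(A).
exhaust stack: 89.3 − 20·log₁₀(8.8/4.2) = 89.3 − 6.42 = 82.88 dB(A).
Σ 10^(L/10) = 3.053e+08 → L_total = 10·log₁₀(3.053e+08) = 84.85 dB(A).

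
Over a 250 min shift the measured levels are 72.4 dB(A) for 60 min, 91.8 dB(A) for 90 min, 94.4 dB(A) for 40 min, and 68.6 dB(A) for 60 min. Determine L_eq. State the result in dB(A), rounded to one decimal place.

90.0 dB(A)

L_eq = 10·log₁₀[(1/T)·Σ tᵢ·10^(Lᵢ/10)] with T = 250 min.
Σ tᵢ·10^(Lᵢ/10) = 60·10^(72.4/10) + 90·10^(91.8/10) + 40·10^(94.4/10) + 60·10^(68.6/10) = 2.479e+11.
L_eq = 10·log₁₀(2.479e+11/250) = 89.96 dB(A).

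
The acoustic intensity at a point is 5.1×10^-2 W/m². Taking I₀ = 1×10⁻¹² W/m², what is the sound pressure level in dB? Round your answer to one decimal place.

Dividing by I₀ shifts the exponent by 12: I/I₀ = 5.1×10^10.
L = 10·(0.7076 + 10) = 107.08 dB.

107.1 dB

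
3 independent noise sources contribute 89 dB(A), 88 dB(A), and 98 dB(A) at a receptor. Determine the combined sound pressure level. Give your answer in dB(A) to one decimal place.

For uncorrelated sources the intensities add, so convert each level to linear form, sum, and take 10·log₁₀ of the total.
Σ 10^(L/10) = 10^(89/10) + 10^(88/10) + 10^(98/10) = 7.735e+09.
L_total = 10·log₁₀(7.735e+09) = 98.88 dB(A).

98.9 dB(A)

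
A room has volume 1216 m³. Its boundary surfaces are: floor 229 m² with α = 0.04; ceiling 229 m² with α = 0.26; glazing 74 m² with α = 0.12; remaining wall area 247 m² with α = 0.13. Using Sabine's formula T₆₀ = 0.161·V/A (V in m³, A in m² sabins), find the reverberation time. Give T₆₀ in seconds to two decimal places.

1.78 s

Summing Sᵢαᵢ: 229·0.04 + 229·0.26 + 74·0.12 + 247·0.13 = 109.69 m².
T₆₀ = 0.161 × 1216 / 109.69 = 1.785 s.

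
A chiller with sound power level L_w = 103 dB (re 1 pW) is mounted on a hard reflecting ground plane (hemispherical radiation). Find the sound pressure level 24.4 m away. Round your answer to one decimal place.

67.3 dB

L_p = L_w − 10·log₁₀(2π·r²) with r = 24.4 m.
2π·r² = 3741 m², 10·log₁₀ of that is 35.730 dB.
L_p = 103 − 35.730 = 67.27 dB.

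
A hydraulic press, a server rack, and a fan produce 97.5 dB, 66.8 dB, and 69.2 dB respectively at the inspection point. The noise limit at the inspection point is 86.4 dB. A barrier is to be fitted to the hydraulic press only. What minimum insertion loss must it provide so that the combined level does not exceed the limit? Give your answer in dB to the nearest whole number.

11 dB

Fixed contribution from the other sources: Σ 10^(L/10) = 10^(66.8/10) + 10^(69.2/10) = 1.310e+07 (71.17 dB).
To meet 86.4 dB overall, the treated hydraulic press may contribute at most 10^(86.4/10) − 1.310e+07 = 4.234e+08, i.e. 86.27 dB.
So the hydraulic press must be reduced from 97.5 to 86.27 dB: IL = 11.23 dB.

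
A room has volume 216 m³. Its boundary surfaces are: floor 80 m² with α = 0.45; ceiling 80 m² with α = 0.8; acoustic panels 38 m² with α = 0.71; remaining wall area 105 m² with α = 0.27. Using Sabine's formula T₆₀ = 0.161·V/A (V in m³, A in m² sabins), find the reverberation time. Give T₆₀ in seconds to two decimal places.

0.22 s

A = Σ Sᵢαᵢ = 80·0.45 + 80·0.8 + 38·0.71 + 105·0.27 = 155.33 m².
T₆₀ = 0.161 × 216 / 155.33 = 0.224 s.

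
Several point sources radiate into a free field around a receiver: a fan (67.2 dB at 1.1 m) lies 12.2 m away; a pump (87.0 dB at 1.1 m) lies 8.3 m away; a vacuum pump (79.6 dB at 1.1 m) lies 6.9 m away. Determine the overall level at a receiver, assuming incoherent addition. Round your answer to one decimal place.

Apply inverse-square spreading to bring every level to the receiver, then sum 10^(L/10).
fan: 67.2 − 20·log₁₀(12.2/1.1) = 67.2 − 20.90 = 46.30 dB.
pump: 87.0 − 20·log₁₀(8.3/1.1) = 87.0 − 17.55 = 69.45 dB.
vacuum pump: 79.6 − 20·log₁₀(6.9/1.1) = 79.6 − 15.95 = 63.65 dB.
Σ 10^(L/10) = 1.116e+07 → L_total = 10·log₁₀(1.116e+07) = 70.48 dB.

70.5 dB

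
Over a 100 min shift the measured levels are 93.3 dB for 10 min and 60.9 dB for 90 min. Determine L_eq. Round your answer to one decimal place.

L_eq = 10·log₁₀[(1/T)·Σ tᵢ·10^(Lᵢ/10)] with T = 100 min.
Σ tᵢ·10^(Lᵢ/10) = 10·10^(93.3/10) + 90·10^(60.9/10) = 2.149e+10.
L_eq = 10·log₁₀(2.149e+10/100) = 83.32 dB.

83.3 dB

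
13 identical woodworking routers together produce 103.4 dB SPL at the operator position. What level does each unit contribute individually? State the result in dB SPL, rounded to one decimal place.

13 equal contributions raise the level by 10·log₁₀ 13 = 11.139 dB, so each unit alone gives 103.4 − 11.139.

92.3 dB SPL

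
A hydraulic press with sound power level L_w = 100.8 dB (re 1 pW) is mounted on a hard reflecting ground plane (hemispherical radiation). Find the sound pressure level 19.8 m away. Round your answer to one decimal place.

66.9 dB

L_p = L_w − 10·log₁₀(2π·r²) with r = 19.8 m.
2π·r² = 2463 m², 10·log₁₀ of that is 33.915 dB.
L_p = 100.8 − 33.915 = 66.88 dB.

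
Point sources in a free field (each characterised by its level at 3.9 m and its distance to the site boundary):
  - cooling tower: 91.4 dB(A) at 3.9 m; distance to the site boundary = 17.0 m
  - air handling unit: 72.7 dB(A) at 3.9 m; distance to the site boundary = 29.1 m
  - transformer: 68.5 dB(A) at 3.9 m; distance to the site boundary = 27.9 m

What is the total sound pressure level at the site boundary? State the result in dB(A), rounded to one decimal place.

78.6 dB(A)

First find each source's level at the receiver (point-source: −20·log₁₀(r/r_ref)), then combine on an intensity basis.
cooling tower: 91.4 − 20·log₁₀(17.0/3.9) = 91.4 − 12.79 = 78.61 dB(A).
air handling unit: 72.7 − 20·log₁₀(29.1/3.9) = 72.7 − 17.46 = 55.24 dB(A).
transformer: 68.5 − 20·log₁₀(27.9/3.9) = 68.5 − 17.09 = 51.41 dB(A).
Σ 10^(L/10) = 7.312e+07 → L_total = 10·log₁₀(7.312e+07) = 78.64 dB(A).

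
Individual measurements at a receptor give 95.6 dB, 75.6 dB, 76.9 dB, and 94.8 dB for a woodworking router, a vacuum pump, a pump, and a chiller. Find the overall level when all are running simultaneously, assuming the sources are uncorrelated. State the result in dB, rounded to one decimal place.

98.3 dB

For uncorrelated sources the intensities add, so convert each level to linear form, sum, and take 10·log₁₀ of the total.
Σ 10^(L/10) = 10^(95.6/10) + 10^(75.6/10) + 10^(76.9/10) + 10^(94.8/10) = 6.736e+09.
L_total = 10·log₁₀(6.736e+09) = 98.28 dB.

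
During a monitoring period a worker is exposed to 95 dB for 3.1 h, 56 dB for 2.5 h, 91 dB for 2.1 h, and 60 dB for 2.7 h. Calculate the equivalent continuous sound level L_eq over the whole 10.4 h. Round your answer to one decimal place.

90.8 dB

L_eq = 10·log₁₀[(1/T)·Σ tᵢ·10^(Lᵢ/10)] with T = 10.4 h.
Σ tᵢ·10^(Lᵢ/10) = 3.1·10^(95/10) + 2.5·10^(56/10) + 2.1·10^(91/10) + 2.7·10^(60/10) = 1.245e+10.
L_eq = 10·log₁₀(1.245e+10/10.4) = 90.78 dB.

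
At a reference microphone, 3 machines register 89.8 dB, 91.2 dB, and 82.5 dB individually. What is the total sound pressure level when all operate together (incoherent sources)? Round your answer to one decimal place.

Incoherent sources combine by intensity addition: L_total = 10·log₁₀(Σ 10^(L_i/10)).
Σ 10^(L/10) = 10^(89.8/10) + 10^(91.2/10) + 10^(82.5/10) = 2.451e+09.
L_total = 10·log₁₀(2.451e+09) = 93.89 dB.

93.9 dB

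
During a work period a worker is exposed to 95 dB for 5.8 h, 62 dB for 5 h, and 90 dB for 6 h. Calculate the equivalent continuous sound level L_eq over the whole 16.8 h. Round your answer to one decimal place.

91.6 dB

Weight each interval's intensity by its duration and average over T = 16.8 h:
Σ tᵢ·10^(Lᵢ/10) = 5.8·10^(95/10) + 5·10^(62/10) + 6·10^(90/10) = 2.435e+10.
L_eq = 10·log₁₀(2.435e+10/16.8) = 91.61 dB.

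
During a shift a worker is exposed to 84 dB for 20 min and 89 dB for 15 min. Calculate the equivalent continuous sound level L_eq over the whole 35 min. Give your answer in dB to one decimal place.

86.8 dB

The energy average is taken in the linear domain: L_eq = 10·log₁₀[(Σ tᵢ·10^(Lᵢ/10))/T], T = 35 min.
Σ tᵢ·10^(Lᵢ/10) = 20·10^(84/10) + 15·10^(89/10) = 1.694e+10.
L_eq = 10·log₁₀(1.694e+10/35) = 86.85 dB.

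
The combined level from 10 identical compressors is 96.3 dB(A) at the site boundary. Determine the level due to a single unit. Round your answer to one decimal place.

86.3 dB(A)

10 equal contributions raise the level by 10·log₁₀ 10 = 10.000 dB, so each unit alone gives 96.3 − 10.000.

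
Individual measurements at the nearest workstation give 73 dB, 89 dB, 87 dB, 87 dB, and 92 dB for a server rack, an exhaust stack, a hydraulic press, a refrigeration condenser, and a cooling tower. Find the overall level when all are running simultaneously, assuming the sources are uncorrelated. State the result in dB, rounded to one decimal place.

For uncorrelated sources the intensities add, so convert each level to linear form, sum, and take 10·log₁₀ of the total.
Σ 10^(L/10) = 10^(73/10) + 10^(89/10) + 10^(87/10) + 10^(87/10) + 10^(92/10) = 3.402e+09.
L_total = 10·log₁₀(3.402e+09) = 95.32 dB.

95.3 dB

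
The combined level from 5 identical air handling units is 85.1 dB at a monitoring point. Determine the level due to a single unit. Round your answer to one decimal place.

For N identical incoherent sources L_total = L₁ + 10·log₁₀ N, so L₁ = 85.1 − 10·log₁₀(5) = 85.1 − 6.990.

78.1 dB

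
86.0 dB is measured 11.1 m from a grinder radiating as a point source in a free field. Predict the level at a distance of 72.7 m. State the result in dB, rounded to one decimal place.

Point-source attenuation: ΔL = 20·log₁₀(r₂/r₁) = 20·log₁₀(72.7/11.1) = 16.324 dB.
L₂ = 86.0 − 20·log₁₀(72.7/11.1) = 86.0 − 16.324 = 69.68 dB.

69.7 dB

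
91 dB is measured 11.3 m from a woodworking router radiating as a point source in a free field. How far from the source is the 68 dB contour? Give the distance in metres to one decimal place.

159.6 m

The 23.0 dB drop corresponds to a distance ratio of 10^(23.0/20) for a point source.
r₂ = 11.3·10^((91−68)/20) = 11.3·10^(23.0/20) = 159.62 m.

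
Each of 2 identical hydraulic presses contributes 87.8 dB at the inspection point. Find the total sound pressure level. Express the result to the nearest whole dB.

91 dB

N identical incoherent sources raise the level by 10·log₁₀ N.
L_total = 87.8 + 10·log₁₀(2) = 87.8 + 3.010 = 90.81 dB.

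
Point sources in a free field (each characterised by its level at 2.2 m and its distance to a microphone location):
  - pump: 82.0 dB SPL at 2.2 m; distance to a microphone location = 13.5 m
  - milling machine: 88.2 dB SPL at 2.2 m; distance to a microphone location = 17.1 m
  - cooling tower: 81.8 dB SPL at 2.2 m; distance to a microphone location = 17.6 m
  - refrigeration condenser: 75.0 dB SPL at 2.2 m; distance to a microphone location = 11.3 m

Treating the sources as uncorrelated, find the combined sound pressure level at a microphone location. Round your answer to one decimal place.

72.7 dB SPL

Propagate each source to the receiver with L = L_ref − 20·log₁₀(r/r_ref), then add intensities.
pump: 82.0 − 20·log₁₀(13.5/2.2) = 82.0 − 15.76 = 66.24 dB SPL.
milling machine: 88.2 − 20·log₁₀(17.1/2.2) = 88.2 − 17.81 = 70.39 dB SPL.
cooling tower: 81.8 − 20·log₁₀(17.6/2.2) = 81.8 − 18.06 = 63.74 dB SPL.
refrigeration condenser: 75.0 − 20·log₁₀(11.3/2.2) = 75.0 − 14.21 = 60.79 dB SPL.
Σ 10^(L/10) = 1.871e+07 → L_total = 10·log₁₀(1.871e+07) = 72.72 dB SPL.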